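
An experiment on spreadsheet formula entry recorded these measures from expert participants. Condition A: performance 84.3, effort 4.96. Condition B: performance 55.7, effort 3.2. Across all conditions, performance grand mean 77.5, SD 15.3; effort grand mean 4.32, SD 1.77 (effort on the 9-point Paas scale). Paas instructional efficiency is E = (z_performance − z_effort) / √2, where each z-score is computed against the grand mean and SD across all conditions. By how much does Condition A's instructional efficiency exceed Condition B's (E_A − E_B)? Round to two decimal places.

Condition A: z_P = (84.3 − 77.5)/15.3 = 0.4444; z_E = (4.96 − 4.32)/1.77 = 0.3616; E_A = (0.4444 − 0.3616)/√2 = 0.0585.
Condition B: z_P = (55.7 − 77.5)/15.3 = -1.4248; z_E = (3.2 − 4.32)/1.77 = -0.6328; E_B = (-1.4248 − (-0.6328))/√2 = -0.5600.
E_A − E_B = 0.0585 − (-0.5600) = 0.6185 ≈ 0.62.

0.62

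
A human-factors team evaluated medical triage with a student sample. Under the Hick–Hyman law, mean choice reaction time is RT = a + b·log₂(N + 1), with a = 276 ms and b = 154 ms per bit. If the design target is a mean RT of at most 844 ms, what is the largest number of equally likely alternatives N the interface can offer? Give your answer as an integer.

Set 276 + 154·log₂(N + 1) ≤ 844.
log₂(N + 1) ≤ (844 − 276) / 154 = 3.6883.
N + 1 ≤ 2^3.6883 = 12.8911.
N ≤ 11.8911, so the largest integer N is 11.

11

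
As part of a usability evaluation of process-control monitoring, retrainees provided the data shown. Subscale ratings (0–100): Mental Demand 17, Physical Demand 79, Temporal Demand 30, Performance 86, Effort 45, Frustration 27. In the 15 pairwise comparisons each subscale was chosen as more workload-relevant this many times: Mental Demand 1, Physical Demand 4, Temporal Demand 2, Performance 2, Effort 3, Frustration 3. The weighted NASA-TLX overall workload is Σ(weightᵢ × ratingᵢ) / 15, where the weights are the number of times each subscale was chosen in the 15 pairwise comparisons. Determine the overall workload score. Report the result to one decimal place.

52.1

The tallies are the weights (they sum to 15).
Weighted sum = 1·17 + 4·79 + 2·30 + 2·86 + 3·45 + 3·27
            = 17 + 316 + 60 + 172 + 135 + 81 = 781.
Overall workload = 781 / 15 = 52.0667 ≈ 52.1.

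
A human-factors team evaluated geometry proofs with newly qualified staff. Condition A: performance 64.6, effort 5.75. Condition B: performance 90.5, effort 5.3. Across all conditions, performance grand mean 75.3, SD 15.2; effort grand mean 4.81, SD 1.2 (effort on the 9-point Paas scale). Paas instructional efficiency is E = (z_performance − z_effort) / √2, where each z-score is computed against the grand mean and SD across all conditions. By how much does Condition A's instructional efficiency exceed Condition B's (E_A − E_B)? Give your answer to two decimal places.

Condition A: z_P = (64.6 − 75.3)/15.2 = -0.7039; z_E = (5.75 − 4.81)/1.2 = 0.7833; E_A = (-0.7039 − 0.7833)/√2 = -1.0516.
Condition B: z_P = (90.5 − 75.3)/15.2 = 1.0000; z_E = (5.3 − 4.81)/1.2 = 0.4083; E_B = (1.0000 − 0.4083)/√2 = 0.4184.
E_A − E_B = -1.0516 − 0.4184 = -1.4700 ≈ -1.47.

-1.47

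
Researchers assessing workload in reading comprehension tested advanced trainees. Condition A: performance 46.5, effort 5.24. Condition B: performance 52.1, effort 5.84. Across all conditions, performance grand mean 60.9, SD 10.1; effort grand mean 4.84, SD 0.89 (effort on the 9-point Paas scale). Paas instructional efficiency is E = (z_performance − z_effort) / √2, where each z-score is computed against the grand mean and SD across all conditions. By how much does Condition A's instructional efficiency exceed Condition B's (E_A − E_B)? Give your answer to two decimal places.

0.08

Condition A: z_P = (46.5 − 60.9)/10.1 = -1.4257; z_E = (5.24 − 4.84)/0.89 = 0.4494; E_A = (-1.4257 − 0.4494)/√2 = -1.3259.
Condition B: z_P = (52.1 − 60.9)/10.1 = -0.8713; z_E = (5.84 − 4.84)/0.89 = 1.1236; E_B = (-0.8713 − 1.1236)/√2 = -1.4106.
E_A − E_B = -1.3259 − (-1.4106) = 0.0847 ≈ 0.08.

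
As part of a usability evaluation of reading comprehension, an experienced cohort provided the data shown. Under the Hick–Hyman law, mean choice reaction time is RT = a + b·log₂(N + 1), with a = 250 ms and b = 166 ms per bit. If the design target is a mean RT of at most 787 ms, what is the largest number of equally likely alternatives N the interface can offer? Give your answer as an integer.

Set 250 + 166·log₂(N + 1) ≤ 787.
log₂(N + 1) ≤ (787 − 250) / 166 = 3.2349.
N + 1 ≤ 2^3.2349 = 9.4146.
N ≤ 8.4146, so the largest integer N is 8.

8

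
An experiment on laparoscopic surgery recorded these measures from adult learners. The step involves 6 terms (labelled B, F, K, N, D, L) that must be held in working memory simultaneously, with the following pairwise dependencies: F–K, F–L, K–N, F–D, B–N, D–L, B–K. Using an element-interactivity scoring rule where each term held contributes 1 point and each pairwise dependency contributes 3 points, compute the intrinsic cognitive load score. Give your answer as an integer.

Count of terms held simultaneously: 6.
Count of pairwise dependencies listed: 7.
Element contribution: 6 × 1 = 6.
Interaction contribution: 7 × 3 = 21.
Intrinsic load = 6 + 21 = 27.

27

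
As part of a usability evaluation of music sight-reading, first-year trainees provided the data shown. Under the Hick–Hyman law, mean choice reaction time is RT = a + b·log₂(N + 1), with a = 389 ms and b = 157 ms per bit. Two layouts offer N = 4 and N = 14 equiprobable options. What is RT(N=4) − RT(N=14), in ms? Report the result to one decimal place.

RT(4) = 389 + 157·log₂(5) = 389 + 157·2.3219 = 753.5383 ms.
RT(14) = 389 + 157·log₂(15) = 389 + 157·3.9069 = 1002.3833 ms.
Difference = 753.5383 − 1002.3833 = -248.8450 ≈ -248.8 ms.

-248.8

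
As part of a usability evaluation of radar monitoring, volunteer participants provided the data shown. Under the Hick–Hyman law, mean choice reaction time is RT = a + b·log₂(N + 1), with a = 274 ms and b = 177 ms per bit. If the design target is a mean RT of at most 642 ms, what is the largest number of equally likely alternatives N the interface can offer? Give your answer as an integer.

Set 274 + 177·log₂(N + 1) ≤ 642.
log₂(N + 1) ≤ (642 − 274) / 177 = 2.0791.
N + 1 ≤ 2^2.0791 = 4.2254.
N ≤ 3.2254, so the largest integer N is 3.

3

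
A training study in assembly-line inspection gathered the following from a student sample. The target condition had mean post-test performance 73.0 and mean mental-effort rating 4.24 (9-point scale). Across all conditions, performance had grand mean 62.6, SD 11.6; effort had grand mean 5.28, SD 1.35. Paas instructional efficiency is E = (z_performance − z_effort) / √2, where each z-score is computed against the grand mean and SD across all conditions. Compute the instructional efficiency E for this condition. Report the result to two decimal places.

1.18

z_performance = (73.0 − 62.6) / 11.6 = 10.4000 / 11.6 = 0.8966.
z_effort = (4.24 − 5.28) / 1.35 = -1.0400 / 1.35 = -0.7704.
z_P − z_E = 0.8966 − (-0.7704) = 1.6670.
E = 1.6670 / √2 = 1.6670 / 1.41421 = 1.1787 ≈ 1.18.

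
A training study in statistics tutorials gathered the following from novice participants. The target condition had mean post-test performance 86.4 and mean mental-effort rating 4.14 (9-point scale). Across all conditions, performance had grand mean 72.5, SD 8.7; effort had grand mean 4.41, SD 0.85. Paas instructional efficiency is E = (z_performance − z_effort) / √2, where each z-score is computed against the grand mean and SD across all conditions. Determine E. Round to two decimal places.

1.35

z_performance = (86.4 − 72.5) / 8.7 = 13.9000 / 8.7 = 1.5977.
z_effort = (4.14 − 4.41) / 0.85 = -0.2700 / 0.85 = -0.3176.
z_P − z_E = 1.5977 − (-0.3176) = 1.9153.
E = 1.9153 / √2 = 1.9153 / 1.41421 = 1.3543 ≈ 1.35.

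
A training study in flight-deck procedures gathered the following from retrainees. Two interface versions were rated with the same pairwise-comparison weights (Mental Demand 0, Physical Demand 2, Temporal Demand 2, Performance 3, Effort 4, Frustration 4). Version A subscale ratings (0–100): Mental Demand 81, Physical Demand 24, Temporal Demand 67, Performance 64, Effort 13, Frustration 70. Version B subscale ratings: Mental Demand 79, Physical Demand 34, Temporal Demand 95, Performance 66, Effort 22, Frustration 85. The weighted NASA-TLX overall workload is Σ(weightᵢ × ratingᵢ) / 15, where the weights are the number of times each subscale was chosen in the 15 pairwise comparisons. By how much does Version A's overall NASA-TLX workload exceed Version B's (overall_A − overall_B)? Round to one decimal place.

-11.9

Version A weighted sum = 0·81 + 2·24 + 2·67 + 3·64 + 4·13 + 4·70 = 0 + 48 + 134 + 192 + 52 + 280 = 706; overall_A = 706/15 = 47.0667.
Version B weighted sum = 0·79 + 2·34 + 2·95 + 3·66 + 4·22 + 4·85 = 0 + 68 + 190 + 198 + 88 + 340 = 884; overall_B = 884/15 = 58.9333.
Difference = 47.0667 − 58.9333 = -11.8666 ≈ -11.9.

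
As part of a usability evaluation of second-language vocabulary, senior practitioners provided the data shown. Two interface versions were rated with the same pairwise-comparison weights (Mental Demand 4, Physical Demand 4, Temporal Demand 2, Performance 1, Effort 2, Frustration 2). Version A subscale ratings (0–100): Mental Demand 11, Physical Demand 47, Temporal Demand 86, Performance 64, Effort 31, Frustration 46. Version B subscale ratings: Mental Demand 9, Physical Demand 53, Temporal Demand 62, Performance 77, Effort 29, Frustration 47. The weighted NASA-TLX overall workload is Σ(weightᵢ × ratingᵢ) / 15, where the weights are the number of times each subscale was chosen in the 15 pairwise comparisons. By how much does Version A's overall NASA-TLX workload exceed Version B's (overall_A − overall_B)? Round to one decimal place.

Version A weighted sum = 4·11 + 4·47 + 2·86 + 1·64 + 2·31 + 2·46 = 44 + 188 + 172 + 64 + 62 + 92 = 622; overall_A = 622/15 = 41.4667.
Version B weighted sum = 4·9 + 4·53 + 2·62 + 1·77 + 2·29 + 2·47 = 36 + 212 + 124 + 77 + 58 + 94 = 601; overall_B = 601/15 = 40.0667.
Difference = 41.4667 − 40.0667 = 1.4000 ≈ 1.4.

1.4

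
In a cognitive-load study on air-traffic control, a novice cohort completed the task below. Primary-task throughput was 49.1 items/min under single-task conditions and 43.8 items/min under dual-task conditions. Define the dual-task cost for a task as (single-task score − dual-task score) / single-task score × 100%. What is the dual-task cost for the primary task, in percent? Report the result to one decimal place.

Cost = (49.1 − 43.8) / 49.1 × 100%
     = 5.3000 / 49.1 × 100% = 10.7943%.
≈ 10.8%.

10.8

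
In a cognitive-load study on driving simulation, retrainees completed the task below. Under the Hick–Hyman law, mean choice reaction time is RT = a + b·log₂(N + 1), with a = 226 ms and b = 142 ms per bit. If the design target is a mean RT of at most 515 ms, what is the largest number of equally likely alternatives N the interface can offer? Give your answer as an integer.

3

Set 226 + 142·log₂(N + 1) ≤ 515.
log₂(N + 1) ≤ (515 − 226) / 142 = 2.0352.
N + 1 ≤ 2^2.0352 = 4.0988.
N ≤ 3.0988, so the largest integer N is 3.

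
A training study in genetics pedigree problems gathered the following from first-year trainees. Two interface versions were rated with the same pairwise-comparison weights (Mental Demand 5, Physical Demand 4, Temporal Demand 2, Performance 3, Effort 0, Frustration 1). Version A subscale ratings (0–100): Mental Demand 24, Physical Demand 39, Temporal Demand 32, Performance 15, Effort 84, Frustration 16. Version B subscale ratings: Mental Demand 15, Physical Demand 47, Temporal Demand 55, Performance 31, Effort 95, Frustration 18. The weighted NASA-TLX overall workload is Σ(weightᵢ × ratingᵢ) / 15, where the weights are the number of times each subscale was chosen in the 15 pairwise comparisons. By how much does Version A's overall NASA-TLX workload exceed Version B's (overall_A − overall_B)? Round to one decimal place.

Version A weighted sum = 5·24 + 4·39 + 2·32 + 3·15 + 0·84 + 1·16 = 120 + 156 + 64 + 45 + 0 + 16 = 401; overall_A = 401/15 = 26.7333.
Version B weighted sum = 5·15 + 4·47 + 2·55 + 3·31 + 0·95 + 1·18 = 75 + 188 + 110 + 93 + 0 + 18 = 484; overall_B = 484/15 = 32.2667.
Difference = 26.7333 − 32.2667 = -5.5334 ≈ -5.5.

-5.5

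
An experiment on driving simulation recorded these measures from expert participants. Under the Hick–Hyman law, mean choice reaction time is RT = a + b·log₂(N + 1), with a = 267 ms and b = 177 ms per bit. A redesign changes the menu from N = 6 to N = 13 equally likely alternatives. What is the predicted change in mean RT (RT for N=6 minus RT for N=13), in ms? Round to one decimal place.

-177.0

RT(6) = 267 + 177·log₂(7) = 267 + 177·2.8074 = 763.9098 ms.
RT(13) = 267 + 177·log₂(14) = 267 + 177·3.8074 = 940.9098 ms.
Difference = 763.9098 − 940.9098 = -177.0000 ≈ -177.0 ms.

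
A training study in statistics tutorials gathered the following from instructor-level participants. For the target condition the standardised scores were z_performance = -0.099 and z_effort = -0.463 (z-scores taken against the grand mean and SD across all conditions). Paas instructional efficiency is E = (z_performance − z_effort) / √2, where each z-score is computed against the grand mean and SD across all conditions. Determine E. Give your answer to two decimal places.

z_P − z_E = -0.099 − (-0.463) = 0.3640.
E = 0.3640 / √2 = 0.3640 / 1.41421 = 0.2574 ≈ 0.26.

0.26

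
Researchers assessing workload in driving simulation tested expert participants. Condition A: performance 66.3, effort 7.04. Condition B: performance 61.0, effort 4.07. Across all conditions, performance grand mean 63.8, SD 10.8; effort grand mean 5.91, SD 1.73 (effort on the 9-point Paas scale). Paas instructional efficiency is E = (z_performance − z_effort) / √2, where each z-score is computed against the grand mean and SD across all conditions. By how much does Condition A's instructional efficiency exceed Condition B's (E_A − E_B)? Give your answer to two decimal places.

-0.87

Condition A: z_P = (66.3 − 63.8)/10.8 = 0.2315; z_E = (7.04 − 5.91)/1.73 = 0.6532; E_A = (0.2315 − 0.6532)/√2 = -0.2982.
Condition B: z_P = (61.0 − 63.8)/10.8 = -0.2593; z_E = (4.07 − 5.91)/1.73 = -1.0636; E_B = (-0.2593 − (-1.0636))/√2 = 0.5687.
E_A − E_B = -0.2982 − 0.5687 = -0.8669 ≈ -0.87.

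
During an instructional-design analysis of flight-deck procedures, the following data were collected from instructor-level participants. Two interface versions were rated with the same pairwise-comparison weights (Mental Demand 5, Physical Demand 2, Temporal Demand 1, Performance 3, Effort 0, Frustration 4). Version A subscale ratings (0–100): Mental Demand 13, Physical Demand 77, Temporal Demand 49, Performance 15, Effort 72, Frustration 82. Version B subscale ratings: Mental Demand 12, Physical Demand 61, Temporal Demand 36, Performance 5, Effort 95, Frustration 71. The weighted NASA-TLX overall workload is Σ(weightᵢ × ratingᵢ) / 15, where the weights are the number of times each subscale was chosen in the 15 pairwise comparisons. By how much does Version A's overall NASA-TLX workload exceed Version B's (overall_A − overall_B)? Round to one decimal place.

Version A weighted sum = 5·13 + 2·77 + 1·49 + 3·15 + 0·72 + 4·82 = 65 + 154 + 49 + 45 + 0 + 328 = 641; overall_A = 641/15 = 42.7333.
Version B weighted sum = 5·12 + 2·61 + 1·36 + 3·5 + 0·95 + 4·71 = 60 + 122 + 36 + 15 + 0 + 284 = 517; overall_B = 517/15 = 34.4667.
Difference = 42.7333 − 34.4667 = 8.2666 ≈ 8.3.

8.3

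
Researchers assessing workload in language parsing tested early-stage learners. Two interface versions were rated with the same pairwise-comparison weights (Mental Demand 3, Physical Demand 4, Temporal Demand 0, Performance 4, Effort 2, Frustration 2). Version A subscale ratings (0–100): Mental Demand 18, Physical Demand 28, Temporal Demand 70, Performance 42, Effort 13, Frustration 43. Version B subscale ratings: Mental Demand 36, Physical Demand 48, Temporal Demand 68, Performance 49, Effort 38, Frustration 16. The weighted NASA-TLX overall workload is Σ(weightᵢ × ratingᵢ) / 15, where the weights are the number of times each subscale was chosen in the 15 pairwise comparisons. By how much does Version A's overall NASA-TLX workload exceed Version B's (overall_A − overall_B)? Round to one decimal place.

-10.5

Version A weighted sum = 3·18 + 4·28 + 0·70 + 4·42 + 2·13 + 2·43 = 54 + 112 + 0 + 168 + 26 + 86 = 446; overall_A = 446/15 = 29.7333.
Version B weighted sum = 3·36 + 4·48 + 0·68 + 4·49 + 2·38 + 2·16 = 108 + 192 + 0 + 196 + 76 + 32 = 604; overall_B = 604/15 = 40.2667.
Difference = 29.7333 − 40.2667 = -10.5334 ≈ -10.5.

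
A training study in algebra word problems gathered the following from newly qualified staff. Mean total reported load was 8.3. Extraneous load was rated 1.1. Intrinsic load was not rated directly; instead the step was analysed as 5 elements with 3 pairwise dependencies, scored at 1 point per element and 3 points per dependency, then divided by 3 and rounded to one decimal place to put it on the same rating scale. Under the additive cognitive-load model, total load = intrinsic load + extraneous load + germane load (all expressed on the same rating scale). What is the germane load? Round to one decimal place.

2.5

Intrinsic (element-interactivity): (5 × 1 + 3 × 3) / 3 = 14 / 3 = 4.6667 → 4.7.
germane load = total − intrinsic − extraneous
             = 8.3 − 4.7 − 1.1 = 2.5.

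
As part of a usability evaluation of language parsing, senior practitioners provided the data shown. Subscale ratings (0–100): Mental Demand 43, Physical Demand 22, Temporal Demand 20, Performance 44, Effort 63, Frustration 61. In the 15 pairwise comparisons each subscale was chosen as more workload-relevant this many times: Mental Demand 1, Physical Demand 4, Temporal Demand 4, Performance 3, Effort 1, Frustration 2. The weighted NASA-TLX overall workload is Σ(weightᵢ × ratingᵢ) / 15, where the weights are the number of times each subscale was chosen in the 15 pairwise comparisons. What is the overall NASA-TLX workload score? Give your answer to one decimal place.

35.2

The tallies are the weights (they sum to 15).
Weighted sum = 1·43 + 4·22 + 4·20 + 3·44 + 1·63 + 2·61
            = 43 + 88 + 80 + 132 + 63 + 122 = 528.
Overall workload = 528 / 15 = 35.2000 ≈ 35.2.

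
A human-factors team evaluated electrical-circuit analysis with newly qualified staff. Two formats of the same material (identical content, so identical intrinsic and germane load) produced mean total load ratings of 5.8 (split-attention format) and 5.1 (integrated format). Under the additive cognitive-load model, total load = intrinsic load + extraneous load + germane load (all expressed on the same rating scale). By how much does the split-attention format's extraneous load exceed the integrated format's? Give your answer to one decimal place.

0.7

Intrinsic and germane load are equal across formats, so the difference in total load equals the difference in extraneous load.
Extraneous-load difference = 5.8 − 5.1 = 0.7.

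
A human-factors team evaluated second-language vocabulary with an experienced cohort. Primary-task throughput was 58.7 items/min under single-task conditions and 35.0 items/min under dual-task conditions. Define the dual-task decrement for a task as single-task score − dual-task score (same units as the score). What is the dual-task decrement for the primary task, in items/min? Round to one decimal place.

Decrement = 58.7 − 35.0 = 23.7000 items/min ≈ 23.7 items/min.

23.7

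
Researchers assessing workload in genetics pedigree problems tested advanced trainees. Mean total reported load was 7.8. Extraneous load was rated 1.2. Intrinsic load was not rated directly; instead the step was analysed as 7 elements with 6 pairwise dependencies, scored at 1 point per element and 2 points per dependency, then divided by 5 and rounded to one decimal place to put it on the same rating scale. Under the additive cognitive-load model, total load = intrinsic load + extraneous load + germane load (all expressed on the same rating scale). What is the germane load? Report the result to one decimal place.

2.8

Intrinsic (element-interactivity): (7 × 1 + 6 × 2) / 5 = 19 / 5 = 3.8000 → 3.8.
germane load = total − intrinsic − extraneous
             = 7.8 − 3.8 − 1.2 = 2.8.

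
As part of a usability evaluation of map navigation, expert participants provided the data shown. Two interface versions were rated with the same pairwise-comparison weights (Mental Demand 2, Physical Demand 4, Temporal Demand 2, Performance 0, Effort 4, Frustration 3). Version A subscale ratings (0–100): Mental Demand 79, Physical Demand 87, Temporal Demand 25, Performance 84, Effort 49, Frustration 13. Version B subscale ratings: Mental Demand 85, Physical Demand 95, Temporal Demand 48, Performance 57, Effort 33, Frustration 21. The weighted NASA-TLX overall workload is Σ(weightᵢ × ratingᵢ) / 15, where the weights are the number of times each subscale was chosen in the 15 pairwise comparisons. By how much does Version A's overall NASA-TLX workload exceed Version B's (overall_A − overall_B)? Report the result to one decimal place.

Version A weighted sum = 2·79 + 4·87 + 2·25 + 0·84 + 4·49 + 3·13 = 158 + 348 + 50 + 0 + 196 + 39 = 791; overall_A = 791/15 = 52.7333.
Version B weighted sum = 2·85 + 4·95 + 2·48 + 0·57 + 4·33 + 3·21 = 170 + 380 + 96 + 0 + 132 + 63 = 841; overall_B = 841/15 = 56.0667.
Difference = 52.7333 − 56.0667 = -3.3334 ≈ -3.3.

-3.3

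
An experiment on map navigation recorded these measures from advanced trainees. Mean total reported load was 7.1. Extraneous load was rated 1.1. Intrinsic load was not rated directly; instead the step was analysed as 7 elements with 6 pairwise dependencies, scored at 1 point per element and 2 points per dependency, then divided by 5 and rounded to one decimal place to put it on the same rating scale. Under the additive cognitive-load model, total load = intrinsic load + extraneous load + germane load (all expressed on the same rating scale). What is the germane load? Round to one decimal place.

2.2

Intrinsic (element-interactivity): (7 × 1 + 6 × 2) / 5 = 19 / 5 = 3.8000 → 3.8.
germane load = total − intrinsic − extraneous
             = 7.1 − 3.8 − 1.1 = 2.2.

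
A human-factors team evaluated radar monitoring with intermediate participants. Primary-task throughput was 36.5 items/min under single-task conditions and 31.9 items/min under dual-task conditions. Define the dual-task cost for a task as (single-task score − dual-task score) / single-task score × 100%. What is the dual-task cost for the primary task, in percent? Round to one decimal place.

12.6

Cost = (36.5 − 31.9) / 36.5 × 100%
     = 4.6000 / 36.5 × 100% = 12.6027%.
≈ 12.6%.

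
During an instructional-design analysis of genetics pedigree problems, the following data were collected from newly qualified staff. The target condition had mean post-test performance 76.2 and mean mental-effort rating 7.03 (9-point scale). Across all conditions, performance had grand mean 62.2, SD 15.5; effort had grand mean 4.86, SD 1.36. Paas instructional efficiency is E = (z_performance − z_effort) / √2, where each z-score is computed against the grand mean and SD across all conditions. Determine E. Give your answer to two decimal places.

-0.49

z_performance = (76.2 − 62.2) / 15.5 = 14.0000 / 15.5 = 0.9032.
z_effort = (7.03 − 4.86) / 1.36 = 2.1700 / 1.36 = 1.5956.
z_P − z_E = 0.9032 − 1.5956 = -0.6924.
E = -0.6924 / √2 = -0.6924 / 1.41421 = -0.4896 ≈ -0.49.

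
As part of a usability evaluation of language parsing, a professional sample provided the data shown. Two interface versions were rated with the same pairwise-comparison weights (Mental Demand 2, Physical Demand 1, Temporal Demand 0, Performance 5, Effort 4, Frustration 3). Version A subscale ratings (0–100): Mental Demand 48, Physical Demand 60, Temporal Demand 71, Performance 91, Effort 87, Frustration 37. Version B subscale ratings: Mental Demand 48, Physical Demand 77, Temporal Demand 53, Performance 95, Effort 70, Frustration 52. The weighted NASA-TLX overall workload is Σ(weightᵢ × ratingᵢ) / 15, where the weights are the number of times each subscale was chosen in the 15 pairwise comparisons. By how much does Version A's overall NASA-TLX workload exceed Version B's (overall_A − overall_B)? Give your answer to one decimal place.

Version A weighted sum = 2·48 + 1·60 + 0·71 + 5·91 + 4·87 + 3·37 = 96 + 60 + 0 + 455 + 348 + 111 = 1070; overall_A = 1070/15 = 71.3333.
Version B weighted sum = 2·48 + 1·77 + 0·53 + 5·95 + 4·70 + 3·52 = 96 + 77 + 0 + 475 + 280 + 156 = 1084; overall_B = 1084/15 = 72.2667.
Difference = 71.3333 − 72.2667 = -0.9334 ≈ -0.9.

-0.9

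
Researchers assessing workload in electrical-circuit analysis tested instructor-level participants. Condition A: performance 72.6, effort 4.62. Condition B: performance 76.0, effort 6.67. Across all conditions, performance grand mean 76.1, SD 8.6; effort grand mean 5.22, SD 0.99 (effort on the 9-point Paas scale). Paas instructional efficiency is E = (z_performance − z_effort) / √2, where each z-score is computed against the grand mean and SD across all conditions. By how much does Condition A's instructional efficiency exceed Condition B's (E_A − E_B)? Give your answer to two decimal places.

1.18

Condition A: z_P = (72.6 − 76.1)/8.6 = -0.4070; z_E = (4.62 − 5.22)/0.99 = -0.6061; E_A = (-0.4070 − (-0.6061))/√2 = 0.1408.
Condition B: z_P = (76.0 − 76.1)/8.6 = -0.0116; z_E = (6.67 − 5.22)/0.99 = 1.4646; E_B = (-0.0116 − 1.4646)/√2 = -1.0438.
E_A − E_B = 0.1408 − (-1.0438) = 1.1846 ≈ 1.18.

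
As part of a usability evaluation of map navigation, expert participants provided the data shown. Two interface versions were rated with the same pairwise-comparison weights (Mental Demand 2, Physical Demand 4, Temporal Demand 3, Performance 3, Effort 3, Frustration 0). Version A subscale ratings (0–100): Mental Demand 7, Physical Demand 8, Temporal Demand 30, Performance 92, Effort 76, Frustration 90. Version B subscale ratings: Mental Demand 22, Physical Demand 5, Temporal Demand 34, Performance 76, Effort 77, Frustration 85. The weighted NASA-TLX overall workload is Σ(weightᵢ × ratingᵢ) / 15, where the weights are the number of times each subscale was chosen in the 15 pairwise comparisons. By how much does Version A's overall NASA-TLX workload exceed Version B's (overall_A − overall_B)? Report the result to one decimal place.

1.0

Version A weighted sum = 2·7 + 4·8 + 3·30 + 3·92 + 3·76 + 0·90 = 14 + 32 + 90 + 276 + 228 + 0 = 640; overall_A = 640/15 = 42.6667.
Version B weighted sum = 2·22 + 4·5 + 3·34 + 3·76 + 3·77 + 0·85 = 44 + 20 + 102 + 228 + 231 + 0 = 625; overall_B = 625/15 = 41.6667.
Difference = 42.6667 − 41.6667 = 1.0000 ≈ 1.0.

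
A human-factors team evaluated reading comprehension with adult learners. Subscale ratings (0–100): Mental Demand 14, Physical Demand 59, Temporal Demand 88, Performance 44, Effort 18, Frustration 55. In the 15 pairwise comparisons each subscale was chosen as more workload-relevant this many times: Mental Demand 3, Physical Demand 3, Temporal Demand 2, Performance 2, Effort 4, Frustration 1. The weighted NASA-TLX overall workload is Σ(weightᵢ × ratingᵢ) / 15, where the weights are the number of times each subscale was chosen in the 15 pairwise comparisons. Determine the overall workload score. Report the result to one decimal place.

40.7

The tallies are the weights (they sum to 15).
Weighted sum = 3·14 + 3·59 + 2·88 + 2·44 + 4·18 + 1·55
            = 42 + 177 + 176 + 88 + 72 + 55 = 610.
Overall workload = 610 / 15 = 40.6667 ≈ 40.7.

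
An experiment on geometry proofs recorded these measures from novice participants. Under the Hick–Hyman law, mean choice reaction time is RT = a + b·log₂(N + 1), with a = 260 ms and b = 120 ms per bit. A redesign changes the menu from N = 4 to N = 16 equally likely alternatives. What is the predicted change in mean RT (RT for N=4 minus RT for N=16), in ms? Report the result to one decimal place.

-211.9

RT(4) = 260 + 120·log₂(5) = 260 + 120·2.3219 = 538.6280 ms.
RT(16) = 260 + 120·log₂(17) = 260 + 120·4.0875 = 750.5000 ms.
Difference = 538.6280 − 750.5000 = -211.8720 ≈ -211.9 ms.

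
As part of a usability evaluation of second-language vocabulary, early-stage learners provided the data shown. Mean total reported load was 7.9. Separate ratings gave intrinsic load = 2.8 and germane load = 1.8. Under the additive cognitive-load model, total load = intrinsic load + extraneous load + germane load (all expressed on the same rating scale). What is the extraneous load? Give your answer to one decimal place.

extraneous load = total − intrinsic − germane
             = 7.9 − 2.8 − 1.8 = 3.3.

3.3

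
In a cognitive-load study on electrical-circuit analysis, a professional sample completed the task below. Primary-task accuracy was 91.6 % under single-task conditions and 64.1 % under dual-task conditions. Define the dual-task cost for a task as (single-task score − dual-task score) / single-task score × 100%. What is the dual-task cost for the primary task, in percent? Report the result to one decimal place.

30.0

Cost = (91.6 − 64.1) / 91.6 × 100%
     = 27.5000 / 91.6 × 100% = 30.0218%.
≈ 30.0%.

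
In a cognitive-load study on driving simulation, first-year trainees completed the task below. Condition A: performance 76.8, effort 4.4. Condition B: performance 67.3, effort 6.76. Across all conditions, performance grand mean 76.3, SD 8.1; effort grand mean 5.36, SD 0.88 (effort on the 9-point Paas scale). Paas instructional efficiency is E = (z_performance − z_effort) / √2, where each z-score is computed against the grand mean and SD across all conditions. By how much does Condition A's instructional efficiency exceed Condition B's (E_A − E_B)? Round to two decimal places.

Condition A: z_P = (76.8 − 76.3)/8.1 = 0.0617; z_E = (4.4 − 5.36)/0.88 = -1.0909; E_A = (0.0617 − (-1.0909))/√2 = 0.8150.
Condition B: z_P = (67.3 − 76.3)/8.1 = -1.1111; z_E = (6.76 − 5.36)/0.88 = 1.5909; E_B = (-1.1111 − 1.5909)/√2 = -1.9106.
E_A − E_B = 0.8150 − (-1.9106) = 2.7256 ≈ 2.73.

2.73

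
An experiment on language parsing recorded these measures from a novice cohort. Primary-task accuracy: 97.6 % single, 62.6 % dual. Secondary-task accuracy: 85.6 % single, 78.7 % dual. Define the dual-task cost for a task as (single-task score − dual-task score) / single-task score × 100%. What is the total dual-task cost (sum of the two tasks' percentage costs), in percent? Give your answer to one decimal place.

43.9

Primary cost = (97.6 − 62.6) / 97.6 × 100% = 35.8607%.
Secondary cost = (85.6 − 78.7) / 85.6 × 100% = 8.0607%.
Total = 35.8607% + 8.0607% = 43.9214% ≈ 43.9%.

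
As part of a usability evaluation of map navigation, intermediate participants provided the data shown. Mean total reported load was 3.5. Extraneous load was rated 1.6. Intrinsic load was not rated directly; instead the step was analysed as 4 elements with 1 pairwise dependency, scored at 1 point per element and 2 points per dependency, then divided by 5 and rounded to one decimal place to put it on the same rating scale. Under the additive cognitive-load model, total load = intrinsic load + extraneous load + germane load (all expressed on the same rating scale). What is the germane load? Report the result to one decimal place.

Intrinsic (element-interactivity): (4 × 1 + 1 × 2) / 5 = 6 / 5 = 1.2000 → 1.2.
germane load = total − intrinsic − extraneous
             = 3.5 − 1.2 − 1.6 = 0.7.

0.7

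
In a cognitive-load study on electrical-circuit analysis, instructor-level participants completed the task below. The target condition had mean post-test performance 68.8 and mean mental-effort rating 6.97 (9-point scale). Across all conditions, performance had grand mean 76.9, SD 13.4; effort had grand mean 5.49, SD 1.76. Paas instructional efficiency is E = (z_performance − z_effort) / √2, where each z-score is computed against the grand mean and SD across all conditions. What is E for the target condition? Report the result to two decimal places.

z_performance = (68.8 − 76.9) / 13.4 = -8.1000 / 13.4 = -0.6045.
z_effort = (6.97 − 5.49) / 1.76 = 1.4800 / 1.76 = 0.8409.
z_P − z_E = -0.6045 − 0.8409 = -1.4454.
E = -1.4454 / √2 = -1.4454 / 1.41421 = -1.0221 ≈ -1.02.

-1.02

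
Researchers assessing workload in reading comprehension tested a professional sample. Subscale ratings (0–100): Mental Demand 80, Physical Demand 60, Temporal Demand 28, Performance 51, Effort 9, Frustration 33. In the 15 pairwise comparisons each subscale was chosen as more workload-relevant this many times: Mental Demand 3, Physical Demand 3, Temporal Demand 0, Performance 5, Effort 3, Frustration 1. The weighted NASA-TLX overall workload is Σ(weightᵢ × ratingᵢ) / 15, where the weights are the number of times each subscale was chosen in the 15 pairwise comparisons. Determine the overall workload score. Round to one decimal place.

The tallies are the weights (they sum to 15).
Weighted sum = 3·80 + 3·60 + 0·28 + 5·51 + 3·9 + 1·33
            = 240 + 180 + 0 + 255 + 27 + 33 = 735.
Overall workload = 735 / 15 = 49.0000 ≈ 49.0.

49.0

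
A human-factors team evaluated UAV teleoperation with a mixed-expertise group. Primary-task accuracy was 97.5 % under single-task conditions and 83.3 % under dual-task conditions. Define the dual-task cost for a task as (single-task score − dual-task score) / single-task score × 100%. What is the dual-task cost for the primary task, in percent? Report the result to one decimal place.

14.6

Cost = (97.5 − 83.3) / 97.5 × 100%
     = 14.2000 / 97.5 × 100% = 14.5641%.
≈ 14.6%.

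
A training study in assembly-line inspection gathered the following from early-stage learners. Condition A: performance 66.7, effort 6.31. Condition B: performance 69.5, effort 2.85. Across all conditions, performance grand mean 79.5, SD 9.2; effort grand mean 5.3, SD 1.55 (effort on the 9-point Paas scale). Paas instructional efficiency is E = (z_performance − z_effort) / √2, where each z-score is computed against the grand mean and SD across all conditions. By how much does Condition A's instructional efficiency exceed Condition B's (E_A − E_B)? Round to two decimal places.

-1.79

Condition A: z_P = (66.7 − 79.5)/9.2 = -1.3913; z_E = (6.31 − 5.3)/1.55 = 0.6516; E_A = (-1.3913 − 0.6516)/√2 = -1.4445.
Condition B: z_P = (69.5 − 79.5)/9.2 = -1.0870; z_E = (2.85 − 5.3)/1.55 = -1.5806; E_B = (-1.0870 − (-1.5806))/√2 = 0.3490.
E_A − E_B = -1.4445 − 0.3490 = -1.7935 ≈ -1.79.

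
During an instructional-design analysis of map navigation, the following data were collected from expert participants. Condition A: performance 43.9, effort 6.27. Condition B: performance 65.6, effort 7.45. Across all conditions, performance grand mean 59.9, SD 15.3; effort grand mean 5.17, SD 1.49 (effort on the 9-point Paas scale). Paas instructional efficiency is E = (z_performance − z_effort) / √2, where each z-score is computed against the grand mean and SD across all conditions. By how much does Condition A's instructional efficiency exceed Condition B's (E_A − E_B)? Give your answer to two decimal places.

-0.44

Condition A: z_P = (43.9 − 59.9)/15.3 = -1.0458; z_E = (6.27 − 5.17)/1.49 = 0.7383; E_A = (-1.0458 − 0.7383)/√2 = -1.2615.
Condition B: z_P = (65.6 − 59.9)/15.3 = 0.3725; z_E = (7.45 − 5.17)/1.49 = 1.5302; E_B = (0.3725 − 1.5302)/√2 = -0.8186.
E_A − E_B = -1.2615 − (-0.8186) = -0.4429 ≈ -0.44.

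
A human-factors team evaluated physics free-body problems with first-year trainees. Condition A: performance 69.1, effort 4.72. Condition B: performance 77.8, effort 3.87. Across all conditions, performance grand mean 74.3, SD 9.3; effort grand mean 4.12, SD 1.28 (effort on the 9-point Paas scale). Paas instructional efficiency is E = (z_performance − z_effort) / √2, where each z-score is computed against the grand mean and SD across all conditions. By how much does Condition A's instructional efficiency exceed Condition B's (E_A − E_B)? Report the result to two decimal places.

Condition A: z_P = (69.1 − 74.3)/9.3 = -0.5591; z_E = (4.72 − 4.12)/1.28 = 0.4687; E_A = (-0.5591 − 0.4687)/√2 = -0.7268.
Condition B: z_P = (77.8 − 74.3)/9.3 = 0.3763; z_E = (3.87 − 4.12)/1.28 = -0.1953; E_B = (0.3763 − (-0.1953))/√2 = 0.4042.
E_A − E_B = -0.7268 − 0.4042 = -1.1310 ≈ -1.13.

-1.13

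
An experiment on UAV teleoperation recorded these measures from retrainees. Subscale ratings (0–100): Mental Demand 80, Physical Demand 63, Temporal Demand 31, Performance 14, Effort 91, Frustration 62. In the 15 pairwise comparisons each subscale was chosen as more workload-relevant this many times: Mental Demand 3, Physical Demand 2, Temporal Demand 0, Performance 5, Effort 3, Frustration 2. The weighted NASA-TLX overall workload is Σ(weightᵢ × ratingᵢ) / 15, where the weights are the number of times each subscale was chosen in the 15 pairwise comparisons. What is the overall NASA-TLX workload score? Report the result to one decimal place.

55.5

The tallies are the weights (they sum to 15).
Weighted sum = 3·80 + 2·63 + 0·31 + 5·14 + 3·91 + 2·62
            = 240 + 126 + 0 + 70 + 273 + 124 = 833.
Overall workload = 833 / 15 = 55.5333 ≈ 55.5.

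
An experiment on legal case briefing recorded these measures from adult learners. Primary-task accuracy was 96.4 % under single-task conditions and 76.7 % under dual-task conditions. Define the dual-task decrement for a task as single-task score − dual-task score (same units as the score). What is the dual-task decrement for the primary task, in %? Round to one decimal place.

19.7

Decrement = 96.4 − 76.7 = 19.7000 % ≈ 19.7 %.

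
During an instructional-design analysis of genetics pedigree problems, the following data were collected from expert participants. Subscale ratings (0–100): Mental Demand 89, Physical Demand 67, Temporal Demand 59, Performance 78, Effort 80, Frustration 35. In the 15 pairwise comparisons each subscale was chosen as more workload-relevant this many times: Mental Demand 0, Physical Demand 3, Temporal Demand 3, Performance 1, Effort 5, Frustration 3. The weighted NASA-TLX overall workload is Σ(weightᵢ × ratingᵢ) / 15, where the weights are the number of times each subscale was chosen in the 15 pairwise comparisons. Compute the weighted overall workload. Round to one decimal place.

The tallies are the weights (they sum to 15).
Weighted sum = 0·89 + 3·67 + 3·59 + 1·78 + 5·80 + 3·35
            = 0 + 201 + 177 + 78 + 400 + 105 = 961.
Overall workload = 961 / 15 = 64.0667 ≈ 64.1.

64.1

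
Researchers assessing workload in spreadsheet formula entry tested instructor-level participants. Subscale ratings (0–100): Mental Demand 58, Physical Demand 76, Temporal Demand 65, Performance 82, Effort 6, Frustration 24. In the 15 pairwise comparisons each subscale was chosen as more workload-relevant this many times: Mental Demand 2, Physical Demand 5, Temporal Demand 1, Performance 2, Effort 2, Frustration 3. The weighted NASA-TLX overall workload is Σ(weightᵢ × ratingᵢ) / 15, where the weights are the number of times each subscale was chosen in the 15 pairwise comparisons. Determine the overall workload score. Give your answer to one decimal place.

53.9

The tallies are the weights (they sum to 15).
Weighted sum = 2·58 + 5·76 + 1·65 + 2·82 + 2·6 + 3·24
            = 116 + 380 + 65 + 164 + 12 + 72 = 809.
Overall workload = 809 / 15 = 53.9333 ≈ 53.9.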